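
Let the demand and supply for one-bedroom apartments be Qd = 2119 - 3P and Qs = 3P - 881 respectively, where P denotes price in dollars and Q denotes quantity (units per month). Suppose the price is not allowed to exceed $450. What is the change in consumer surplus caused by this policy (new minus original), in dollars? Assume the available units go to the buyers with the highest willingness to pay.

19700

In a free market, 2119 - 3P = 3P - 881 gives the equilibrium P* = 500, Q* = 619.
Because the ceiling (450) lies below the market-clearing price, it is binding.
At P = 450: Qd = 2119 - 3·450 = 769 and Qs = 3·450 - 881 = 469.
Consumer surplus without the control is ½ · (2119/3 - 500) · 619 = 383161/6.
With the ceiling, 469 units are sold at 450 (assume they go to the highest-value buyers). The demand price at Q = 469 is 550, so CS = ½ · [(2119/3 - 450) + (550 - 450)] · 469 = 501361/6.
Change in consumer surplus = 501361/6 - 383161/6 = 19700.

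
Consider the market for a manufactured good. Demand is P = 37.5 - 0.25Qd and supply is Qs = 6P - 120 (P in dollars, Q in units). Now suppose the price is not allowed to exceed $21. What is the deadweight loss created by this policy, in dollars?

Rearranging demand gives Qd = 150 - 4P. Without the control the market clears where 150 - 4P = 6P - 120, i.e. P* = 27 and Q* = 42.
Because the ceiling (21) lies below the market-clearing price, it is binding.
At P = 21: Qd = 150 - 4·21 = 66 and Qs = 6·21 - 120 = 6.
Quantity traded falls to 6. At Q = 6 the demand price is (150 - 6)/4 = 36 and the supply price is (120 + 6)/6 = 21.
Deadweight loss = ½ · (36 - 21) · (42 - 6) = ½ · 15 · 36 = 270.

270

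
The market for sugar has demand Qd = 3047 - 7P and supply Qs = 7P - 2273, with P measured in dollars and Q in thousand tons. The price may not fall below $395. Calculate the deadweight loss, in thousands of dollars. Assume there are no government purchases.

1575

Without the control the market clears where 3047 - 7P = 7P - 2273, i.e. P* = 380 and Q* = 387.
Because the floor (395) lies above the market-clearing price, it is binding.
At P = 395: Qd = 3047 - 7·395 = 282 and Qs = 7·395 - 2273 = 492.
Quantity traded falls to 282. At Q = 282 the demand price is (3047 - 282)/7 = 395 and the supply price is (2273 + 282)/7 = 365.
Deadweight loss = ½ · (395 - 365) · (387 - 282) = ½ · 30 · 105 = 1575.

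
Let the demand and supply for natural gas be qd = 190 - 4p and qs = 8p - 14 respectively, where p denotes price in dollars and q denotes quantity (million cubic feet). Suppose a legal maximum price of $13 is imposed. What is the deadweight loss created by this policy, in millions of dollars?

192

In a free market, 190 - 4p = 8p - 14 gives the equilibrium p* = 17, q* = 122.
Since 13 < 17, the ceiling is binding.
At p = 13: qd = 190 - 4·13 = 138 and qs = 8·13 - 14 = 90.
Quantity traded falls to 90. At q = 90 the demand price is (190 - 90)/4 = 25 and the supply price is (14 + 90)/8 = 13.
Deadweight loss = ½ · (25 - 13) · (122 - 90) = ½ · 12 · 32 = 192.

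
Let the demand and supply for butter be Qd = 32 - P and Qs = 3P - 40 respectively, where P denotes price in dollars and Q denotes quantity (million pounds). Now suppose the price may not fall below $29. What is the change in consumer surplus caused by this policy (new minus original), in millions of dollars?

-93.5

Setting quantity demanded equal to quantity supplied, 32 - P = 3P - 40, gives P* = 18 and Q* = 14.
Since 29 > 18, the floor is binding.
At P = 29: Qd = 32 - 29 = 3 and Qs = 3·29 - 40 = 47.
Consumer surplus without the control is ½ · (32 - 18) · 14 = 98.
With the floor, consumers buy 3 units at 29, so CS = ½ · (32 - 29) · 3 = 4.5.
Change in consumer surplus = 4.5 - 98 = -93.5.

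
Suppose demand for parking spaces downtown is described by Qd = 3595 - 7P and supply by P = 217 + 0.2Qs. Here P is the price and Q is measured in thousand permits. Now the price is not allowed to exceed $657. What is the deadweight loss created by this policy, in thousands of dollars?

Rearranging supply gives Qs = 5P - 1085. In a free market, 3595 - 7P = 5P - 1085 gives the equilibrium P* = 390, Q* = 865.
The ceiling of 657 is above the equilibrium price 390, so it is not binding; the market clears at P* = 390, Q* = 865.
Since the control does not bind, no trades are prevented and deadweight loss is zero.

0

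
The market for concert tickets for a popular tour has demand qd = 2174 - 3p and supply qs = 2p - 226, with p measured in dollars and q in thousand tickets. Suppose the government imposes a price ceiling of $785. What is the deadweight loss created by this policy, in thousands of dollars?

Setting quantity demanded equal to quantity supplied, 2174 - 3p = 2p - 226, gives p* = 480 and q* = 734.
Since 785 is above p* = 480, the ceiling does not bind and the free-market outcome prevails.
Since the control does not bind, no trades are prevented and deadweight loss is zero.

0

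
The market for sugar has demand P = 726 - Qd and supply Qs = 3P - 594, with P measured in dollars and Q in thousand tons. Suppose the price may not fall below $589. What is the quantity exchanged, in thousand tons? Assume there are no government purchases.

Rearranging demand gives Qd = 726 - P. Without the control the market clears where 726 - P = 3P - 594, i.e. P* = 330 and Q* = 396.
The floor of 589 is above the equilibrium price 330, so it binds.
At P = 589: Qd = 726 - 589 = 137 and Qs = 3·589 - 594 = 1173.
The quantity actually transacted is the short side, demand: 137.

137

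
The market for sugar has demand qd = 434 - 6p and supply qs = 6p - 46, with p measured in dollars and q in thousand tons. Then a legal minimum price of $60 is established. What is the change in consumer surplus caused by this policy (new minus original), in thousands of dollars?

-2680

Without the control the market clears where 434 - 6p = 6p - 46, i.e. p* = 40 and q* = 194.
The floor of 60 is above the equilibrium price 40, so it binds.
At p = 60: qd = 434 - 6·60 = 74 and qs = 6·60 - 46 = 314.
Consumer surplus without the control is ½ · (217/3 - 40) · 194 = 9409/3.
With the floor, consumers buy 74 units at 60, so CS = ½ · (217/3 - 60) · 74 = 1369/3.
Change in consumer surplus = 1369/3 - 9409/3 = -2680.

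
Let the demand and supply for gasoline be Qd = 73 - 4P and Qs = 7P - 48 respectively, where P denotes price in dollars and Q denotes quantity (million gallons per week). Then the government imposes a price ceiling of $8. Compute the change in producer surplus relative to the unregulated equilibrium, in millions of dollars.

In a free market, 73 - 4P = 7P - 48 gives the equilibrium P* = 11, Q* = 29.
Because the ceiling (8) lies below the market-clearing price, it is binding.
At P = 8: Qd = 73 - 4·8 = 41 and Qs = 7·8 - 48 = 8.
Producer surplus without the control is ½ · (11 - 48/7) · 29 = 841/14.
With the ceiling, producers sell 8 units at 8, so PS = ½ · (8 - 48/7) · 8 = 32/7.
Change in producer surplus = 32/7 - 841/14 = -55.5.

-55.5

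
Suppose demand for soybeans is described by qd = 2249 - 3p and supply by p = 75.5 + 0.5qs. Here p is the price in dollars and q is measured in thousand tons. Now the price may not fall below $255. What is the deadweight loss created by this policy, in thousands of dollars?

Rearranging supply gives qs = 2p - 151. Setting quantity demanded equal to quantity supplied, 2249 - 3p = 2p - 151, gives p* = 480 and q* = 809.
Since 255 is below p* = 480, the floor does not bind and the free-market outcome prevails.
Since the control does not bind, no trades are prevented and deadweight loss is zero.

0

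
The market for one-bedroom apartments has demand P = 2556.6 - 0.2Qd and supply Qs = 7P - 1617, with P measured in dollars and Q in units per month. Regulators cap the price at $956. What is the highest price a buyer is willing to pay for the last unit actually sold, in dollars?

Rearranging demand gives Qd = 12783 - 5P. Without the control the market clears where 12783 - 5P = 7P - 1617, i.e. P* = 1200 and Q* = 6783.
Because the ceiling (956) lies below the market-clearing price, it is binding.
At P = 956: Qd = 12783 - 5·956 = 8003 and Qs = 7·956 - 1617 = 5075.
Only 5075 units reach the market. On the demand curve, the marginal buyer's willingness to pay at Q = 5075 is (12783 - 5075)/5 = 1541.6.

1541.6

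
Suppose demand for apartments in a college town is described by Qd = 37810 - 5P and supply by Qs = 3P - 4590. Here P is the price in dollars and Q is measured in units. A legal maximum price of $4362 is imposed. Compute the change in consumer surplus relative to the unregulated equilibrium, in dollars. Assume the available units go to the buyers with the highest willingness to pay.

7177388.4

In a free market, 37810 - 5P = 3P - 4590 gives the equilibrium P* = 5300, Q* = 11310.
Since 4362 < 5300, the ceiling is binding.
At P = 4362: Qd = 37810 - 5·4362 = 16000 and Qs = 3·4362 - 4590 = 8496.
Consumer surplus without the control is ½ · (7562 - 5300) · 11310 = 12791610.
With the ceiling, 8496 units are sold at 4362 (assume they go to the highest-value buyers). The demand price at Q = 8496 is 5862.8, so CS = ½ · [(7562 - 4362) + (5862.8 - 4362)] · 8496 = 19968998.4.
Change in consumer surplus = 19968998.4 - 12791610 = 7177388.4.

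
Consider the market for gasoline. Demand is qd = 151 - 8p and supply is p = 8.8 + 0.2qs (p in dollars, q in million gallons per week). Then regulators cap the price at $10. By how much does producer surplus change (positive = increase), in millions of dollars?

-92.5

Rearranging supply gives qs = 5p - 44. Equilibrium: 151 - 8p = 5p - 44, so 195 = 13p and p* = 15, q* = 31.
Because the ceiling (10) lies below the market-clearing price, it is binding.
At p = 10: qd = 151 - 8·10 = 71 and qs = 5·10 - 44 = 6.
Producer surplus without the control is ½ · (15 - 8.8) · 31 = 96.1.
With the ceiling, producers sell 6 units at 10, so PS = ½ · (10 - 8.8) · 6 = 3.6.
Change in producer surplus = 3.6 - 96.1 = -92.5.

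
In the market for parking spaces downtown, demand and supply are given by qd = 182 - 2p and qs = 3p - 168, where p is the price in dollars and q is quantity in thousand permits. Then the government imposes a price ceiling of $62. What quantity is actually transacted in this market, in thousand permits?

18

In a free market, 182 - 2p = 3p - 168 gives the equilibrium p* = 70, q* = 42.
Since 62 < 70, the ceiling is binding.
At p = 62: qd = 182 - 2·62 = 58 and qs = 3·62 - 168 = 18.
The quantity actually transacted is the short side, supply: 18.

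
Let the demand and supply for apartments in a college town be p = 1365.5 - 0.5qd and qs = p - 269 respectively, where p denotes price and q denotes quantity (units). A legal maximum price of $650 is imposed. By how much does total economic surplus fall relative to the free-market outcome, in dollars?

91875

Rearranging demand gives qd = 2731 - 2p. In a free market, 2731 - 2p = p - 269 gives the equilibrium p* = 1000, q* = 731.
Since 650 < 1000, the ceiling is binding.
At p = 650: qd = 2731 - 2·650 = 1431 and qs = 650 - 269 = 381.
Quantity traded falls to 381. At q = 381 the demand price is (2731 - 381)/2 = 1175 and the supply price is 269 + 381 = 650.
Deadweight loss = ½ · (1175 - 650) · (731 - 381) = ½ · 525 · 350 = 91875.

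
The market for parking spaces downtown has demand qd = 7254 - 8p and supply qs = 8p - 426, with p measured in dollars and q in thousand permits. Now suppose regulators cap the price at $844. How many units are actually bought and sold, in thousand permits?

Without the control the market clears where 7254 - 8p = 8p - 426, i.e. p* = 480 and q* = 3414.
The ceiling of 844 is above the equilibrium price 480, so it is not binding; the market clears at p* = 480, q* = 3414.

3414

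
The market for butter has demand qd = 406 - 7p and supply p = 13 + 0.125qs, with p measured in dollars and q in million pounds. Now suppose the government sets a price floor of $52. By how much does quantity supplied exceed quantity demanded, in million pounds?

270

Rearranging supply gives qs = 8p - 104. In a free market, 406 - 7p = 8p - 104 gives the equilibrium p* = 34, q* = 168.
Because the floor (52) lies above the market-clearing price, it is binding.
At p = 52: qd = 406 - 7·52 = 42 and qs = 8·52 - 104 = 312.
Surplus = qs - qd = 312 - 42 = 270.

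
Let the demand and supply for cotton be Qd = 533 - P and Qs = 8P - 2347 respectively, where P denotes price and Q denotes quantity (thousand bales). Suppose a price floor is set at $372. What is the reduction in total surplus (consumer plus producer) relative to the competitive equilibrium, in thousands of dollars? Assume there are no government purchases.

In a free market, 533 - P = 8P - 2347 gives the equilibrium P* = 320, Q* = 213.
The floor of 372 is above the equilibrium price 320, so it binds.
At P = 372: Qd = 533 - 372 = 161 and Qs = 8·372 - 2347 = 629.
Quantity traded falls to 161. At Q = 161 the demand price is 533 - 161 = 372 and the supply price is (2347 + 161)/8 = 313.5.
Deadweight loss = ½ · (372 - 313.5) · (213 - 161) = ½ · 58.5 · 52 = 1521.

1521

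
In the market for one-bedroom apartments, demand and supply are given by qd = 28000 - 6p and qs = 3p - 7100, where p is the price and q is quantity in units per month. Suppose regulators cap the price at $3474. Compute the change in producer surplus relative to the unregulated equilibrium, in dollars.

-1687386

Setting quantity demanded equal to quantity supplied, 28000 - 6p = 3p - 7100, gives p* = 3900 and q* = 4600.
Because the ceiling (3474) lies below the market-clearing price, it is binding.
At p = 3474: qd = 28000 - 6·3474 = 7156 and qs = 3·3474 - 7100 = 3322.
Producer surplus without the control is ½ · (3900 - 7100/3) · 4600 = 10580000/3.
With the ceiling, producers sell 3322 units at 3474, so PS = ½ · (3474 - 7100/3) · 3322 = 5517842/3.
Change in producer surplus = 5517842/3 - 10580000/3 = -1687386.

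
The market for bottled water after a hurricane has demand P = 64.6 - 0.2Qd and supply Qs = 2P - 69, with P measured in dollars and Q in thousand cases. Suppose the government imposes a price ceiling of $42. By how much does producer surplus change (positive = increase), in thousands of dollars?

Rearranging demand gives Qd = 323 - 5P. Equilibrium: 323 - 5P = 2P - 69, so 392 = 7P and P* = 56, Q* = 43.
The ceiling of 42 is below the equilibrium price 56, so it binds.
At P = 42: Qd = 323 - 5·42 = 113 and Qs = 2·42 - 69 = 15.
Producer surplus without the control is ½ · (56 - 34.5) · 43 = 462.25.
With the ceiling, producers sell 15 units at 42, so PS = ½ · (42 - 34.5) · 15 = 56.25.
Change in producer surplus = 56.25 - 462.25 = -406.

-406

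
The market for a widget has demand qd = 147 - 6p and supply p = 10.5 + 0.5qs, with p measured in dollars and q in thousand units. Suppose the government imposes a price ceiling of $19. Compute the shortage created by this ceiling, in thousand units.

Rearranging supply gives qs = 2p - 21. In a free market, 147 - 6p = 2p - 21 gives the equilibrium p* = 21, q* = 21.
Because the ceiling (19) lies below the market-clearing price, it is binding.
At p = 19: qd = 147 - 6·19 = 33 and qs = 2·19 - 21 = 17.
Shortage = qd - qs = 33 - 17 = 16.

16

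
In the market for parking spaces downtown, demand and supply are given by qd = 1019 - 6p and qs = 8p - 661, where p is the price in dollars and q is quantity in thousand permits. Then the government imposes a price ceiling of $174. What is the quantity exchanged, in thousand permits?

In a free market, 1019 - 6p = 8p - 661 gives the equilibrium p* = 120, q* = 299.
Since 174 is above p* = 120, the ceiling does not bind and the free-market outcome prevails.

299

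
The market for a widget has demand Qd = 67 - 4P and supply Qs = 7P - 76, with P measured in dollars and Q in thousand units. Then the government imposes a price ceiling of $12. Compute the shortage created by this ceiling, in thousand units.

11

Without the control the market clears where 67 - 4P = 7P - 76, i.e. P* = 13 and Q* = 15.
Because the ceiling (12) lies below the market-clearing price, it is binding.
At P = 12: Qd = 67 - 4·12 = 19 and Qs = 7·12 - 76 = 8.
Shortage = Qd - Qs = 19 - 8 = 11.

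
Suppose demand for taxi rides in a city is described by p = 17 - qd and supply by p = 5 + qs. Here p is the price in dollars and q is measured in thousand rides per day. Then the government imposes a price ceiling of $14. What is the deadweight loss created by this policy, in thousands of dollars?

Rearranging demand gives qd = 17 - p; rearranging supply gives qs = p - 5. In a free market, 17 - p = p - 5 gives the equilibrium p* = 11, q* = 6.
Since 14 is above p* = 11, the ceiling does not bind and the free-market outcome prevails.
Since the control does not bind, no trades are prevented and deadweight loss is zero.

0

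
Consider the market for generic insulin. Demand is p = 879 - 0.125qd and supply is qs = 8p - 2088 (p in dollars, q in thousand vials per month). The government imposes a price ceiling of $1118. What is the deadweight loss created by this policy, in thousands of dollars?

Rearranging demand gives qd = 7032 - 8p. Setting quantity demanded equal to quantity supplied, 7032 - 8p = 8p - 2088, gives p* = 570 and q* = 2472.
The ceiling of 1118 is above the equilibrium price 570, so it is not binding; the market clears at p* = 570, q* = 2472.
Since the control does not bind, no trades are prevented and deadweight loss is zero.

0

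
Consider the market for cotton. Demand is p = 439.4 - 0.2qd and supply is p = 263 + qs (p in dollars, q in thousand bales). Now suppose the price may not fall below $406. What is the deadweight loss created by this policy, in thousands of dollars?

0

Rearranging demand gives qd = 2197 - 5p; rearranging supply gives qs = p - 263. In a free market, 2197 - 5p = p - 263 gives the equilibrium p* = 410, q* = 147.
The floor of 406 is below the equilibrium price 410, so it is not binding; the market clears at p* = 410, q* = 147.
Since the control does not bind, no trades are prevented and deadweight loss is zero.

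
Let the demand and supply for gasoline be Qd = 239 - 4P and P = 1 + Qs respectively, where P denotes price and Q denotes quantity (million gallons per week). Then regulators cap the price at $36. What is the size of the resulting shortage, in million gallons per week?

60

Rearranging supply gives Qs = P - 1. In a free market, 239 - 4P = P - 1 gives the equilibrium P* = 48, Q* = 47.
Because the ceiling (36) lies below the market-clearing price, it is binding.
At P = 36: Qd = 239 - 4·36 = 95 and Qs = 36 - 1 = 35.
Shortage = Qd - Qs = 95 - 35 = 60.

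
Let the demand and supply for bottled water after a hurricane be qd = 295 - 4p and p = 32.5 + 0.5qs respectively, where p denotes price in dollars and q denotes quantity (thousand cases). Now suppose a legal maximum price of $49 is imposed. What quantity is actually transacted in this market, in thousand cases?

Rearranging supply gives qs = 2p - 65. Equilibrium: 295 - 4p = 2p - 65, so 360 = 6p and p* = 60, q* = 55.
The ceiling of 49 is below the equilibrium price 60, so it binds.
At p = 49: qd = 295 - 4·49 = 99 and qs = 2·49 - 65 = 33.
The quantity actually transacted is the short side, supply: 33.

33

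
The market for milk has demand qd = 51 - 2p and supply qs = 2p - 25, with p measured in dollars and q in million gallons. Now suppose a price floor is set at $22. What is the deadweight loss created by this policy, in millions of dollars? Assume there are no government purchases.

Without the control the market clears where 51 - 2p = 2p - 25, i.e. p* = 19 and q* = 13.
Because the floor (22) lies above the market-clearing price, it is binding.
At p = 22: qd = 51 - 2·22 = 7 and qs = 2·22 - 25 = 19.
Quantity traded falls to 7. At q = 7 the demand price is (51 - 7)/2 = 22 and the supply price is (25 + 7)/2 = 16.
Deadweight loss = ½ · (22 - 16) · (13 - 7) = ½ · 6 · 6 = 18.

18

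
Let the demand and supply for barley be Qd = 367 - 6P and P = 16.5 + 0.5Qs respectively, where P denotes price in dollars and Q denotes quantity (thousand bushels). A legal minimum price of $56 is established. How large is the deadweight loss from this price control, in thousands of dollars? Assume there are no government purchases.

Rearranging supply gives Qs = 2P - 33. Setting quantity demanded equal to quantity supplied, 367 - 6P = 2P - 33, gives P* = 50 and Q* = 67.
Because the floor (56) lies above the market-clearing price, it is binding.
At P = 56: Qd = 367 - 6·56 = 31 and Qs = 2·56 - 33 = 79.
Quantity traded falls to 31. At Q = 31 the demand price is (367 - 31)/6 = 56 and the supply price is (33 + 31)/2 = 32.
Deadweight loss = ½ · (56 - 32) · (67 - 31) = ½ · 24 · 36 = 432.

432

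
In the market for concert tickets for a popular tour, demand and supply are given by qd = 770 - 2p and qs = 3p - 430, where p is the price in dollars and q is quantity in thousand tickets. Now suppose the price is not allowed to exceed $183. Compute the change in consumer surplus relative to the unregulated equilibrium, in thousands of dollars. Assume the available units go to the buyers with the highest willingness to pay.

Setting quantity demanded equal to quantity supplied, 770 - 2p = 3p - 430, gives p* = 240 and q* = 290.
Because the ceiling (183) lies below the market-clearing price, it is binding.
At p = 183: qd = 770 - 2·183 = 404 and qs = 3·183 - 430 = 119.
Consumer surplus without the control is ½ · (385 - 240) · 290 = 21025.
With the ceiling, 119 units are sold at 183 (assume they go to the highest-value buyers). The demand price at q = 119 is 325.5, so CS = ½ · [(385 - 183) + (325.5 - 183)] · 119 = 20497.75.
Change in consumer surplus = 20497.75 - 21025 = -527.25.

-527.25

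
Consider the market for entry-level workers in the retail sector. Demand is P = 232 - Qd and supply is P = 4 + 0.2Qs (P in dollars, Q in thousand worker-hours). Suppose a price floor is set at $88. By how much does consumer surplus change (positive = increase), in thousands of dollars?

-7682

Rearranging demand gives Qd = 232 - P; rearranging supply gives Qs = 5P - 20. Without the control the market clears where 232 - P = 5P - 20, i.e. P* = 42 and Q* = 190.
The floor of 88 is above the equilibrium price 42, so it binds.
At P = 88: Qd = 232 - 88 = 144 and Qs = 5·88 - 20 = 420.
Consumer surplus without the control is ½ · (232 - 42) · 190 = 18050.
With the floor, consumers buy 144 units at 88, so CS = ½ · (232 - 88) · 144 = 10368.
Change in consumer surplus = 10368 - 18050 = -7682.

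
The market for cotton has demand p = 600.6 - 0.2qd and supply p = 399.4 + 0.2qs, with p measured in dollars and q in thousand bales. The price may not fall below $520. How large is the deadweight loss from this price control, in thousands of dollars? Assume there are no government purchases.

Rearranging demand gives qd = 3003 - 5p; rearranging supply gives qs = 5p - 1997. Setting quantity demanded equal to quantity supplied, 3003 - 5p = 5p - 1997, gives p* = 500 and q* = 503.
The floor of 520 is above the equilibrium price 500, so it binds.
At p = 520: qd = 3003 - 5·520 = 403 and qs = 5·520 - 1997 = 603.
Quantity traded falls to 403. At q = 403 the demand price is (3003 - 403)/5 = 520 and the supply price is (1997 + 403)/5 = 480.
Deadweight loss = ½ · (520 - 480) · (503 - 403) = ½ · 40 · 100 = 2000.

2000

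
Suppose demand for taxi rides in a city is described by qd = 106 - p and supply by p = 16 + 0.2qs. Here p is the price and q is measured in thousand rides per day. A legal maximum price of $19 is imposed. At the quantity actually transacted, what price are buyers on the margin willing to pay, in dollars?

91

Rearranging supply gives qs = 5p - 80. Equilibrium: 106 - p = 5p - 80, so 186 = 6p and p* = 31, q* = 75.
The ceiling of 19 is below the equilibrium price 31, so it binds.
At p = 19: qd = 106 - 19 = 87 and qs = 5·19 - 80 = 15.
Only 15 units reach the market. On the demand curve, the marginal buyer's willingness to pay at q = 15 is (106 - 15) = 91.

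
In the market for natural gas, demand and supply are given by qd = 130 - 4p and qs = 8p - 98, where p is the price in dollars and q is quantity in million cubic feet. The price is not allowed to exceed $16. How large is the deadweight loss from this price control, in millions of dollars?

108

Equilibrium: 130 - 4p = 8p - 98, so 228 = 12p and p* = 19, q* = 54.
Because the ceiling (16) lies below the market-clearing price, it is binding.
At p = 16: qd = 130 - 4·16 = 66 and qs = 8·16 - 98 = 30.
Quantity traded falls to 30. At q = 30 the demand price is (130 - 30)/4 = 25 and the supply price is (98 + 30)/8 = 16.
Deadweight loss = ½ · (25 - 16) · (54 - 30) = ½ · 9 · 24 = 108.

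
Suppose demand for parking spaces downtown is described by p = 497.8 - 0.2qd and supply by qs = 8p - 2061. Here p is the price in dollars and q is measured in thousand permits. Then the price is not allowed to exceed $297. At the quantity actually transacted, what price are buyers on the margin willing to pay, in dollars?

Rearranging demand gives qd = 2489 - 5p. Equilibrium: 2489 - 5p = 8p - 2061, so 4550 = 13p and p* = 350, q* = 739.
Because the ceiling (297) lies below the market-clearing price, it is binding.
At p = 297: qd = 2489 - 5·297 = 1004 and qs = 8·297 - 2061 = 315.
Only 315 units reach the market. On the demand curve, the marginal buyer's willingness to pay at q = 315 is (2489 - 315)/5 = 434.8.

434.8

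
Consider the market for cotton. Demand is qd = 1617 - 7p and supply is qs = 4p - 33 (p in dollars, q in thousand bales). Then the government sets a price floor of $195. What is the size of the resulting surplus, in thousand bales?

495

Without the control the market clears where 1617 - 7p = 4p - 33, i.e. p* = 150 and q* = 567.
Since 195 > 150, the floor is binding.
At p = 195: qd = 1617 - 7·195 = 252 and qs = 4·195 - 33 = 747.
Surplus = qs - qd = 747 - 252 = 495.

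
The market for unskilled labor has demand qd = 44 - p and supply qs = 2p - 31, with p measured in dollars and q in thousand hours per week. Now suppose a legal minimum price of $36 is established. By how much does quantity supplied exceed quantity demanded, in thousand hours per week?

Setting quantity demanded equal to quantity supplied, 44 - p = 2p - 31, gives p* = 25 and q* = 19.
The floor of 36 is above the equilibrium price 25, so it binds.
At p = 36: qd = 44 - 36 = 8 and qs = 2·36 - 31 = 41.
Surplus = qs - qd = 41 - 8 = 33.

33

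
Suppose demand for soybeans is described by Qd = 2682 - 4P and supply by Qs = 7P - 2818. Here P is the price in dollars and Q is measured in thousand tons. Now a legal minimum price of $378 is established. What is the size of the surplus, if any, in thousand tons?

0

In a free market, 2682 - 4P = 7P - 2818 gives the equilibrium P* = 500, Q* = 682.
The floor of 378 is below the equilibrium price 500, so it is not binding; the market clears at P* = 500, Q* = 682.
Since the control does not bind, there is no surplus.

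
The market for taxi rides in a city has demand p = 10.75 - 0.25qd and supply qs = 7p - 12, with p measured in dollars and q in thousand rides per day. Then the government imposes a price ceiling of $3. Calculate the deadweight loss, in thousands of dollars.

Rearranging demand gives qd = 43 - 4p. Without the control the market clears where 43 - 4p = 7p - 12, i.e. p* = 5 and q* = 23.
Since 3 < 5, the ceiling is binding.
At p = 3: qd = 43 - 4·3 = 31 and qs = 7·3 - 12 = 9.
Quantity traded falls to 9. At q = 9 the demand price is (43 - 9)/4 = 8.5 and the supply price is (12 + 9)/7 = 3.
Deadweight loss = ½ · (8.5 - 3) · (23 - 9) = ½ · 5.5 · 14 = 38.5.

38.5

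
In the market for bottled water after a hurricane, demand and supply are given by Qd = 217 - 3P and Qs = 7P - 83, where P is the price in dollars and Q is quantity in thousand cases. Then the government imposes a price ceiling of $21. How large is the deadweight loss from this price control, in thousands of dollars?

945

Without the control the market clears where 217 - 3P = 7P - 83, i.e. P* = 30 and Q* = 127.
Because the ceiling (21) lies below the market-clearing price, it is binding.
At P = 21: Qd = 217 - 3·21 = 154 and Qs = 7·21 - 83 = 64.
Quantity traded falls to 64. At Q = 64 the demand price is (217 - 64)/3 = 51 and the supply price is (83 + 64)/7 = 21.
Deadweight loss = ½ · (51 - 21) · (127 - 64) = ½ · 30 · 63 = 945.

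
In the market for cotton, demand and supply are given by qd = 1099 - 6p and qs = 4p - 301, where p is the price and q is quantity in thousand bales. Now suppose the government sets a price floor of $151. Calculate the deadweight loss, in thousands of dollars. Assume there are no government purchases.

907.5

In a free market, 1099 - 6p = 4p - 301 gives the equilibrium p* = 140, q* = 259.
The floor of 151 is above the equilibrium price 140, so it binds.
At p = 151: qd = 1099 - 6·151 = 193 and qs = 4·151 - 301 = 303.
Quantity traded falls to 193. At q = 193 the demand price is (1099 - 193)/6 = 151 and the supply price is (301 + 193)/4 = 123.5.
Deadweight loss = ½ · (151 - 123.5) · (259 - 193) = ½ · 27.5 · 66 = 907.5.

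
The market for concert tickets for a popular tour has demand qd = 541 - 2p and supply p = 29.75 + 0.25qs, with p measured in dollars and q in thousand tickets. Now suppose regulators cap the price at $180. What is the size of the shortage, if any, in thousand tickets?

Rearranging supply gives qs = 4p - 119. Without the control the market clears where 541 - 2p = 4p - 119, i.e. p* = 110 and q* = 321.
Since 180 is above p* = 110, the ceiling does not bind and the free-market outcome prevails.
Since the control does not bind, there is no shortage.

0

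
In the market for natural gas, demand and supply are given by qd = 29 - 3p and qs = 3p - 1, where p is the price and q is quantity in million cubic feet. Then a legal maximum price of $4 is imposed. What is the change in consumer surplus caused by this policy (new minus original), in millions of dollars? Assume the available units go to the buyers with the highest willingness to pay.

9.5

Without the control the market clears where 29 - 3p = 3p - 1, i.e. p* = 5 and q* = 14.
The ceiling of 4 is below the equilibrium price 5, so it binds.
At p = 4: qd = 29 - 3·4 = 17 and qs = 3·4 - 1 = 11.
Consumer surplus without the control is ½ · (29/3 - 5) · 14 = 98/3.
With the ceiling, 11 units are sold at 4 (assume they go to the highest-value buyers). The demand price at q = 11 is 6, so CS = ½ · [(29/3 - 4) + (6 - 4)] · 11 = 253/6.
Change in consumer surplus = 253/6 - 98/3 = 9.5.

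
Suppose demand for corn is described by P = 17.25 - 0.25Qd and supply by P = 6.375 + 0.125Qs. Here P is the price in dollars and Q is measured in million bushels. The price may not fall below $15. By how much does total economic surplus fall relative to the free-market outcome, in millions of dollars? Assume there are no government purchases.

Rearranging demand gives Qd = 69 - 4P; rearranging supply gives Qs = 8P - 51. In a free market, 69 - 4P = 8P - 51 gives the equilibrium P* = 10, Q* = 29.
The floor of 15 is above the equilibrium price 10, so it binds.
At P = 15: Qd = 69 - 4·15 = 9 and Qs = 8·15 - 51 = 69.
Quantity traded falls to 9. At Q = 9 the demand price is (69 - 9)/4 = 15 and the supply price is (51 + 9)/8 = 7.5.
Deadweight loss = ½ · (15 - 7.5) · (29 - 9) = ½ · 7.5 · 20 = 75.

75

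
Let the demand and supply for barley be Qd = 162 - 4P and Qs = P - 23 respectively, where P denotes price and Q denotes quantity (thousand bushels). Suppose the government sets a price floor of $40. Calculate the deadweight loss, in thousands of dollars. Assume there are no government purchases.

90

Equilibrium: 162 - 4P = P - 23, so 185 = 5P and P* = 37, Q* = 14.
Since 40 > 37, the floor is binding.
At P = 40: Qd = 162 - 4·40 = 2 and Qs = 40 - 23 = 17.
Quantity traded falls to 2. At Q = 2 the demand price is (162 - 2)/4 = 40 and the supply price is 23 + 2 = 25.
Deadweight loss = ½ · (40 - 25) · (14 - 2) = ½ · 15 · 12 = 90.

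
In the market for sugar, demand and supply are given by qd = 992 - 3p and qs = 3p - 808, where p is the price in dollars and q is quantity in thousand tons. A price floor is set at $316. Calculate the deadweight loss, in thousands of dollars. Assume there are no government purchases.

768

Setting quantity demanded equal to quantity supplied, 992 - 3p = 3p - 808, gives p* = 300 and q* = 92.
Since 316 > 300, the floor is binding.
At p = 316: qd = 992 - 3·316 = 44 and qs = 3·316 - 808 = 140.
Quantity traded falls to 44. At q = 44 the demand price is (992 - 44)/3 = 316 and the supply price is (808 + 44)/3 = 284.
Deadweight loss = ½ · (316 - 284) · (92 - 44) = ½ · 32 · 48 = 768.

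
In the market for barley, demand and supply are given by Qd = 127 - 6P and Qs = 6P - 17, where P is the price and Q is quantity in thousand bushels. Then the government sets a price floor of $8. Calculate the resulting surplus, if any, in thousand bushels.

0

In a free market, 127 - 6P = 6P - 17 gives the equilibrium P* = 12, Q* = 55.
The floor of 8 is below the equilibrium price 12, so it is not binding; the market clears at P* = 12, Q* = 55.
Since the control does not bind, there is no surplus.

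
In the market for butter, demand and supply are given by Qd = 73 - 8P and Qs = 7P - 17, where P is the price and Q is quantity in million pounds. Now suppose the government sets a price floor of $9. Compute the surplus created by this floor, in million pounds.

45

Equilibrium: 73 - 8P = 7P - 17, so 90 = 15P and P* = 6, Q* = 25.
Since 9 > 6, the floor is binding.
At P = 9: Qd = 73 - 8·9 = 1 and Qs = 7·9 - 17 = 46.
Surplus = Qs - Qd = 46 - 1 = 45.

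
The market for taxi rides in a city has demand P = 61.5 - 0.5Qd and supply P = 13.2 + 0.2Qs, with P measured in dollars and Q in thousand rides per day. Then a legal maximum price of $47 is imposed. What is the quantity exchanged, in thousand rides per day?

69

Rearranging demand gives Qd = 123 - 2P; rearranging supply gives Qs = 5P - 66. In a free market, 123 - 2P = 5P - 66 gives the equilibrium P* = 27, Q* = 69.
Since 47 is above P* = 27, the ceiling does not bind and the free-market outcome prevails.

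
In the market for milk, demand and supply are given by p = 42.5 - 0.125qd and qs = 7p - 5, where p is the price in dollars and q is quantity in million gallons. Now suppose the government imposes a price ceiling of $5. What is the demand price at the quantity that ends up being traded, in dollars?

Rearranging demand gives qd = 340 - 8p. Without the control the market clears where 340 - 8p = 7p - 5, i.e. p* = 23 and q* = 156.
Since 5 < 23, the ceiling is binding.
At p = 5: qd = 340 - 8·5 = 300 and qs = 7·5 - 5 = 30.
Only 30 units reach the market. On the demand curve, the marginal buyer's willingness to pay at q = 30 is (340 - 30)/8 = 38.75.

38.75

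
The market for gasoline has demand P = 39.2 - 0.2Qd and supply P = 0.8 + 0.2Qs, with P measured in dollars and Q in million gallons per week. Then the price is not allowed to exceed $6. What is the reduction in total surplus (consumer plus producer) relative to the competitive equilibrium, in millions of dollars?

980

Rearranging demand gives Qd = 196 - 5P; rearranging supply gives Qs = 5P - 4. In a free market, 196 - 5P = 5P - 4 gives the equilibrium P* = 20, Q* = 96.
Since 6 < 20, the ceiling is binding.
At P = 6: Qd = 196 - 5·6 = 166 and Qs = 5·6 - 4 = 26.
Quantity traded falls to 26. At Q = 26 the demand price is (196 - 26)/5 = 34 and the supply price is (4 + 26)/5 = 6.
Deadweight loss = ½ · (34 - 6) · (96 - 26) = ½ · 28 · 70 = 980.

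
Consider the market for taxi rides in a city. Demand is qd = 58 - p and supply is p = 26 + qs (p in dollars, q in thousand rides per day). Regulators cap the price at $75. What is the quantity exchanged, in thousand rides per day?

16

Rearranging supply gives qs = p - 26. Without the control the market clears where 58 - p = p - 26, i.e. p* = 42 and q* = 16.
Since 75 is above p* = 42, the ceiling does not bind and the free-market outcome prevails.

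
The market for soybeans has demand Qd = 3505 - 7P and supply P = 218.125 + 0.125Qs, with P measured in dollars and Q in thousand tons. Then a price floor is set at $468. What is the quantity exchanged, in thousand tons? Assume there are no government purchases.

Rearranging supply gives Qs = 8P - 1745. Equilibrium: 3505 - 7P = 8P - 1745, so 5250 = 15P and P* = 350, Q* = 1055.
The floor of 468 is above the equilibrium price 350, so it binds.
At P = 468: Qd = 3505 - 7·468 = 229 and Qs = 8·468 - 1745 = 1999.
The quantity actually transacted is the short side, demand: 229.

229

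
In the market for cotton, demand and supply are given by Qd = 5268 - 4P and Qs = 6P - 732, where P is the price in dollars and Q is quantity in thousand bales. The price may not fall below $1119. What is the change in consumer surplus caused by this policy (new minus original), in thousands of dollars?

Without the control the market clears where 5268 - 4P = 6P - 732, i.e. P* = 600 and Q* = 2868.
Because the floor (1119) lies above the market-clearing price, it is binding.
At P = 1119: Qd = 5268 - 4·1119 = 792 and Qs = 6·1119 - 732 = 5982.
Consumer surplus without the control is ½ · (1317 - 600) · 2868 = 1028178.
With the floor, consumers buy 792 units at 1119, so CS = ½ · (1317 - 1119) · 792 = 78408.
Change in consumer surplus = 78408 - 1028178 = -949770.

-949770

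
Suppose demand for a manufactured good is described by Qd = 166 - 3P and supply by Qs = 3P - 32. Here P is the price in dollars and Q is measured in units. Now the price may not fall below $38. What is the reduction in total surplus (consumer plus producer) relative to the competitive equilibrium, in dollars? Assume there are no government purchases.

75

Setting quantity demanded equal to quantity supplied, 166 - 3P = 3P - 32, gives P* = 33 and Q* = 67.
The floor of 38 is above the equilibrium price 33, so it binds.
At P = 38: Qd = 166 - 3·38 = 52 and Qs = 3·38 - 32 = 82.
Quantity traded falls to 52. At Q = 52 the demand price is (166 - 52)/3 = 38 and the supply price is (32 + 52)/3 = 28.
Deadweight loss = ½ · (38 - 28) · (67 - 52) = ½ · 10 · 15 = 75.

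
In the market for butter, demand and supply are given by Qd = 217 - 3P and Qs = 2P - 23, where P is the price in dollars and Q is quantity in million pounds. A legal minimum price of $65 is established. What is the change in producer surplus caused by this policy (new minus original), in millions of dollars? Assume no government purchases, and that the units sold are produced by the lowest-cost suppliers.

-276.25

Equilibrium: 217 - 3P = 2P - 23, so 240 = 5P and P* = 48, Q* = 73.
Since 65 > 48, the floor is binding.
At P = 65: Qd = 217 - 3·65 = 22 and Qs = 2·65 - 23 = 107.
Producer surplus without the control is ½ · (48 - 11.5) · 73 = 1332.25.
With the floor, 22 units are sold at 65. The supply price at Q = 22 is 22.5, so PS = ½ · [(65 - 11.5) + (65 - 22.5)] · 22 = 1056.
Change in producer surplus = 1056 - 1332.25 = -276.25.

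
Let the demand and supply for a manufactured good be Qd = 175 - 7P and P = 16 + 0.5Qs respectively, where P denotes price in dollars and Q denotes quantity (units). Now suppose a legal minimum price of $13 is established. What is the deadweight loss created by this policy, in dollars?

Rearranging supply gives Qs = 2P - 32. Equilibrium: 175 - 7P = 2P - 32, so 207 = 9P and P* = 23, Q* = 14.
The floor of 13 is below the equilibrium price 23, so it is not binding; the market clears at P* = 23, Q* = 14.
Since the control does not bind, no trades are prevented and deadweight loss is zero.

0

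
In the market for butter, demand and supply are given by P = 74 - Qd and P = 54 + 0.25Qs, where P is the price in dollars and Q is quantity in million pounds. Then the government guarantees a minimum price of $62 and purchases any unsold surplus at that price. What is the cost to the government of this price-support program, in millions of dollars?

1240

Rearranging demand gives Qd = 74 - P; rearranging supply gives Qs = 4P - 216. Equilibrium: 74 - P = 4P - 216, so 290 = 5P and P* = 58, Q* = 16.
Because the floor (62) lies above the market-clearing price, it is binding.
At P = 62: Qd = 74 - 62 = 12 and Qs = 4·62 - 216 = 32.
Surplus = Qs - Qd = 20.
Government expenditure = surplus × support price = 20 × 62 = 1240.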